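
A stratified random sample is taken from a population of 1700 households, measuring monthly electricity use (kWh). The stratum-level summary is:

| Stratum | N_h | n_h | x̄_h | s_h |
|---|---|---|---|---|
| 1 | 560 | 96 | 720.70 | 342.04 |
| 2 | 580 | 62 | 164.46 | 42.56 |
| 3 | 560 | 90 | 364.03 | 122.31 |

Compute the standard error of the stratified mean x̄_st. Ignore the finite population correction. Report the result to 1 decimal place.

SE(x̄_st) ≈ 12.4

V̂(x̄_st) = Σ W_h² s_h²/n_h, with W_h = N_h/N and N = 1700:
  stratum 1: (560/1700)²·342.04²/96 = 132.239
  stratum 2: (580/1700)²·42.56²/62 = 3.40071
  stratum 3: (560/1700)²·122.31²/90 = 18.0368
V̂(x̄_st) = 153.677
SE(x̄_st) = √153.677 = 12.3966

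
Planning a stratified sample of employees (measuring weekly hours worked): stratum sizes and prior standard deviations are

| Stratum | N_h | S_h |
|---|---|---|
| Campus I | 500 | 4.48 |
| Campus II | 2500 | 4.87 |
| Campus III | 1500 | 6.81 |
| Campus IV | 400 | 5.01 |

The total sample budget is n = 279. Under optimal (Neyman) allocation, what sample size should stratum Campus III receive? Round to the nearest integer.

107

Neyman allocation: n_h = n · N_h S_h / Σ N_i S_i, with n = 279.
  stratum Campus I: N_h·S_h = 500·4.48 = 2240.00
  stratum Campus II: N_h·S_h = 2500·4.87 = 12175.00
  stratum Campus III: N_h·S_h = 1500·6.81 = 10215.00
  stratum Campus IV: N_h·S_h = 400·5.01 = 2004.00
Σ N_h S_h = 26634.00
n for stratum Campus III = 279·10215.00/26634.00 = 107.006 → 107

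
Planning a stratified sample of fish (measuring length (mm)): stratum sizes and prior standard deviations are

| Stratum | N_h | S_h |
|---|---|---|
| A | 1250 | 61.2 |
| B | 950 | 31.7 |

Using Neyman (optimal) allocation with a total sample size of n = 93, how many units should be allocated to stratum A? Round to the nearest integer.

67

Neyman allocation: n_h = n · N_h S_h / Σ N_i S_i, with n = 93.
  stratum A: N_h·S_h = 1250·61.2 = 76500.00
  stratum B: N_h·S_h = 950·31.7 = 30115.00
Σ N_h S_h = 106615.00
n for stratum A = 93·76500.00/106615.00 = 66.731 → 67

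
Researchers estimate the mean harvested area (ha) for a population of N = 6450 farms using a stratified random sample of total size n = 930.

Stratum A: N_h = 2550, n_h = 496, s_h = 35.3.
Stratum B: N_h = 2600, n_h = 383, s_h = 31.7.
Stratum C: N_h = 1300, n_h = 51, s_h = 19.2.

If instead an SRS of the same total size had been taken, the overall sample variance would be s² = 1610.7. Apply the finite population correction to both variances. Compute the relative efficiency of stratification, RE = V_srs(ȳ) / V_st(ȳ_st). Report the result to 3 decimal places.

RE ≈ 1.541

V̂(ȳ_st) = Σ W_h² (1 − n_h/N_h) s_h²/n_h, with W_h = N_h/N and N = 6450:
  stratum A: (2550/6450)²·(1 − 496/2550)·35.3²/496 = 0.316293
  stratum B: (2600/6450)²·(1 − 383/2600)·31.7²/383 = 0.363529
  stratum C: (1300/6450)²·(1 − 51/1300)·19.2²/51 = 0.28211
V_st = 0.961932
V_srs = (1 − 930/6450)·1610.7/930 = 1.48221
Relative efficiency = V_srs / V_st = 1.48221/0.961932 = 1.5409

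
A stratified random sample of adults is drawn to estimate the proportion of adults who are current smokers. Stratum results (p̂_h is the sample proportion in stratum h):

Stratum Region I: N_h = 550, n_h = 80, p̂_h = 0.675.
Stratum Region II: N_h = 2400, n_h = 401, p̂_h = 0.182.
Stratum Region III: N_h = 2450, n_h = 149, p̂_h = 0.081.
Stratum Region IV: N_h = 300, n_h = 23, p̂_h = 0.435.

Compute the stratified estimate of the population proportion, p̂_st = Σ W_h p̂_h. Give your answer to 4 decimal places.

p̂_st ≈ 0.1995

N = 5700; stratum weights W_h = N_h/N.
p̂_st = Σ W_h p̂_h = (550·0.675 + 2400·0.182 + 2450·0.081 + 300·0.435)/5700 = 0.19947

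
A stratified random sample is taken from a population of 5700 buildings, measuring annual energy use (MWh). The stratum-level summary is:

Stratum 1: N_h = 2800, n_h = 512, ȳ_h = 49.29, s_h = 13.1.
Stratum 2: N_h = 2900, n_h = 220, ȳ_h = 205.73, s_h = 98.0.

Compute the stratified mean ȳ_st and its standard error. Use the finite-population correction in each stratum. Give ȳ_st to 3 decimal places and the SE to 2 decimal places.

ȳ_st ≈ 128.882, SE ≈ 3.24

ȳ_st = Σ W_h ȳ_h = (2800·49.29 + 2900·205.73)/5700 = 128.88228
V̂(ȳ_st) = Σ W_h² (1 − n_h/N_h) s_h²/n_h, with W_h = N_h/N and N = 5700:
  stratum 1: (2800/5700)²·(1 − 512/2800)·13.1²/512 = 0.0660902
  stratum 2: (2900/5700)²·(1 − 220/2900)·98.0²/220 = 10.4427
V̂(ȳ_st) = 10.5088
SE(ȳ_st) = √10.5088 = 3.24173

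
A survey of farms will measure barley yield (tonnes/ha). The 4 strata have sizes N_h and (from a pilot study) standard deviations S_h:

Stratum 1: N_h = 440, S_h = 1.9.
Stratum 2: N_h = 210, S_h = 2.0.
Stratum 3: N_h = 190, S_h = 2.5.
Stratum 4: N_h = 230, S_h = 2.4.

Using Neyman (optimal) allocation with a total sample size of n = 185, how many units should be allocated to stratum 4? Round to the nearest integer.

45

Neyman allocation: n_h = n · N_h S_h / Σ N_i S_i, with n = 185.
  stratum 1: N_h·S_h = 440·1.9 = 836.00
  stratum 2: N_h·S_h = 210·2.0 = 420.00
  stratum 3: N_h·S_h = 190·2.5 = 475.00
  stratum 4: N_h·S_h = 230·2.4 = 552.00
Σ N_h S_h = 2283.00
n for stratum 4 = 185·552.00/2283.00 = 44.731 → 45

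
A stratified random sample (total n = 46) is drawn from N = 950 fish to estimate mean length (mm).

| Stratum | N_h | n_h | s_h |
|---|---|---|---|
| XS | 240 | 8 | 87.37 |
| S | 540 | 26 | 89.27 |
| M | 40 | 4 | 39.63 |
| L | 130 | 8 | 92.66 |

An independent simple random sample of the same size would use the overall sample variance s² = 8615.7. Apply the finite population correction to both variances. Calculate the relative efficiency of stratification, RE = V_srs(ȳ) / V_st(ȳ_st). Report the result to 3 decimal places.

V̂(ȳ_st) = Σ W_h² (1 − n_h/N_h) s_h²/n_h, with W_h = N_h/N and N = 950:
  stratum XS: (240/950)²·(1 − 8/240)·87.37²/8 = 58.869
  stratum S: (540/950)²·(1 − 26/540)·89.27²/26 = 94.2643
  stratum M: (40/950)²·(1 − 4/40)·39.63²/4 = 0.626475
  stratum L: (130/950)²·(1 − 8/130)·92.66²/8 = 18.8604
V_st = 172.62
V_srs = (1 − 46/950)·8615.7/46 = 178.229
Relative efficiency = V_srs / V_st = 178.229/172.62 = 1.0325

RE ≈ 1.032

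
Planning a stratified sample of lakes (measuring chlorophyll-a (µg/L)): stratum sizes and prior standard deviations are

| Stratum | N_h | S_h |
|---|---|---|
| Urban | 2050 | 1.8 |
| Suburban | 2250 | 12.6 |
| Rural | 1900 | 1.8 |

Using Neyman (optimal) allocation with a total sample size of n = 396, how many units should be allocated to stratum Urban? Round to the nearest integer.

Neyman allocation: n_h = n · N_h S_h / Σ N_i S_i, with n = 396.
  stratum Urban: N_h·S_h = 2050·1.8 = 3690.00
  stratum Suburban: N_h·S_h = 2250·12.6 = 28350.00
  stratum Rural: N_h·S_h = 1900·1.8 = 3420.00
Σ N_h S_h = 35460.00
n for stratum Urban = 396·3690.00/35460.00 = 41.208 → 41

41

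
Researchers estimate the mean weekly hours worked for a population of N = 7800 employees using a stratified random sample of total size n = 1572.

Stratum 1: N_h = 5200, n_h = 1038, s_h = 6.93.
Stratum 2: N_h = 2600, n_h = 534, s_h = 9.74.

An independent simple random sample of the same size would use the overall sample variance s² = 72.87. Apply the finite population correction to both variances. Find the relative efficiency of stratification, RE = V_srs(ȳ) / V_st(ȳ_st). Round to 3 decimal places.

RE ≈ 1.151

V̂(ȳ_st) = Σ W_h² (1 − n_h/N_h) s_h²/n_h, with W_h = N_h/N and N = 7800:
  stratum 1: (5200/7800)²·(1 − 1038/5200)·6.93²/1038 = 0.0164583
  stratum 2: (2600/7800)²·(1 − 534/2600)·9.74²/534 = 0.0156852
V_st = 0.0321436
V_srs = (1 − 1572/7800)·72.87/1572 = 0.0370127
Relative efficiency = V_srs / V_st = 0.0370127/0.0321436 = 1.1515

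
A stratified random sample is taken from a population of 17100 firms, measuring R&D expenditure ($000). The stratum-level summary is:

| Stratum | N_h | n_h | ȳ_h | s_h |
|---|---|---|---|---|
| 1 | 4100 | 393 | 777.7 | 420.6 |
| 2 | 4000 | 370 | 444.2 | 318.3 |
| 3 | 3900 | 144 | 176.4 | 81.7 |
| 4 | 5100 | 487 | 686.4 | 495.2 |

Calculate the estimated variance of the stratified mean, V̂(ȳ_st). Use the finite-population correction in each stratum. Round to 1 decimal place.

V̂(ȳ_st) ≈ 79.8

V̂(ȳ_st) = Σ W_h² (1 − n_h/N_h) s_h²/n_h, with W_h = N_h/N and N = 17100:
  stratum 1: (4100/17100)²·(1 − 393/4100)·420.6²/393 = 23.397
  stratum 2: (4000/17100)²·(1 − 370/4000)·318.3²/370 = 13.5971
  stratum 3: (3900/17100)²·(1 − 144/3900)·81.7²/144 = 2.32209
  stratum 4: (5100/17100)²·(1 − 487/5100)·495.2²/487 = 40.5129
V̂(ȳ_st) = 79.8291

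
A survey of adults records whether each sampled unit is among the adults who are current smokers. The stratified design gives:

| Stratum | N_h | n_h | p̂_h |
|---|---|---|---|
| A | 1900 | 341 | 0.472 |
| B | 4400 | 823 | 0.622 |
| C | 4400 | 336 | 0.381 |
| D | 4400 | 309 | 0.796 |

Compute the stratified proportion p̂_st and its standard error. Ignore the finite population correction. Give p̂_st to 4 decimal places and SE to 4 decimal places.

p̂_st ≈ 0.5836, SE ≈ 0.0119

N = 15100; stratum weights W_h = N_h/N.
p̂_st = Σ W_h p̂_h = (1900·0.472 + 4400·0.622 + 4400·0.381 + 4400·0.796)/15100 = 0.58360
V̂(p̂_st) = Σ W_h² p̂_h(1−p̂_h)/(n_h−1):
  stratum A: (1900/15100)²·0.472·0.528/340 = 1.16051e-05
  stratum B: (4400/15100)²·0.622·0.378/822 = 2.42863e-05
  stratum C: (4400/15100)²·0.381·0.619/335 = 5.97754e-05
  stratum D: (4400/15100)²·0.796·0.204/308 = 4.47656e-05
V̂(p̂_st) = 0.000140432; SE = √V̂ = 0.0118504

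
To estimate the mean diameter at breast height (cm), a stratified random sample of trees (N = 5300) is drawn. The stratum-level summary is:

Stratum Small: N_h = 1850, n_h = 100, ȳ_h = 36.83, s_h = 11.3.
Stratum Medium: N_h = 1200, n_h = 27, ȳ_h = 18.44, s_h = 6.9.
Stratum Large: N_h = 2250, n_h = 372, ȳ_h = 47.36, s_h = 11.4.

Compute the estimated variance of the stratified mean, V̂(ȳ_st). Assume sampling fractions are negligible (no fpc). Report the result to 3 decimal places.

V̂(ȳ_st) = Σ W_h² s_h²/n_h, with W_h = N_h/N and N = 5300:
  stratum Small: (1850/5300)²·11.3²/100 = 0.155578
  stratum Medium: (1200/5300)²·6.9²/27 = 0.0903952
  stratum Large: (2250/5300)²·11.4²/372 = 0.0629622
V̂(ȳ_st) = 0.308936

V̂(ȳ_st) ≈ 0.309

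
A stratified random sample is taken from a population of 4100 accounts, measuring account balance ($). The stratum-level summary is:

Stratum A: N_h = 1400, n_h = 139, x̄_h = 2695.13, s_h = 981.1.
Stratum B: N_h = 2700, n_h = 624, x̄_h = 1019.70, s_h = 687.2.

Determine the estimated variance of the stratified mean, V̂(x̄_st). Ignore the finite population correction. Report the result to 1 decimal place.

V̂(x̄_st) = Σ W_h² s_h²/n_h, with W_h = N_h/N and N = 4100:
  stratum A: (1400/4100)²·981.1²/139 = 807.421
  stratum B: (2700/4100)²·687.2²/624 = 328.202
V̂(x̄_st) = 1135.62

V̂(x̄_st) ≈ 1135.6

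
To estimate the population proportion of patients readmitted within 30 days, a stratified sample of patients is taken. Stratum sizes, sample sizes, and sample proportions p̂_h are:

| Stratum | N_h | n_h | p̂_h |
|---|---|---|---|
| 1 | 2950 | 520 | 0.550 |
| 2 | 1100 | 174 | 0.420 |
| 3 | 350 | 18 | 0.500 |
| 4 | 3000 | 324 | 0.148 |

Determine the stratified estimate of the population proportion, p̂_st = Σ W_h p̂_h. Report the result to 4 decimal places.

N = 7400; stratum weights W_h = N_h/N.
p̂_st = Σ W_h p̂_h = (2950·0.550 + 1100·0.420 + 350·0.500 + 3000·0.148)/7400 = 0.36534

p̂_st ≈ 0.3653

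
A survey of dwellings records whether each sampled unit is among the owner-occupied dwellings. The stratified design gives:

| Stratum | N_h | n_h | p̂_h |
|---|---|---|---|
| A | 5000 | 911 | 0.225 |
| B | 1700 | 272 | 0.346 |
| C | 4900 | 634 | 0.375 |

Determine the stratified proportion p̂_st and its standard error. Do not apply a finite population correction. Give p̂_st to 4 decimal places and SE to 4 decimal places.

p̂_st ≈ 0.3061, SE ≈ 0.0109

N = 11600; stratum weights W_h = N_h/N.
p̂_st = Σ W_h p̂_h = (5000·0.225 + 1700·0.346 + 4900·0.375)/11600 = 0.30609
V̂(p̂_st) = Σ W_h² p̂_h(1−p̂_h)/(n_h−1):
  stratum A: (5000/11600)²·0.225·0.775/910 = 3.56014e-05
  stratum B: (1700/11600)²·0.346·0.654/271 = 1.79336e-05
  stratum C: (4900/11600)²·0.375·0.625/633 = 6.60669e-05
V̂(p̂_st) = 0.000119602; SE = √V̂ = 0.0109363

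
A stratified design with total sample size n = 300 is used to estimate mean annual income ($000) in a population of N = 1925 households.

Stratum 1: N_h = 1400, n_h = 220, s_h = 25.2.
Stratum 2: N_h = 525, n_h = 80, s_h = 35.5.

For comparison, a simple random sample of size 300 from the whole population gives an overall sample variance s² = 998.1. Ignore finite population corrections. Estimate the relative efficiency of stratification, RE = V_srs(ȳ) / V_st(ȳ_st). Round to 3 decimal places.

V̂(ȳ_st) = Σ W_h² s_h²/n_h, with W_h = N_h/N and N = 1925:
  stratum 1: (1400/1925)²·25.2²/220 = 1.52677
  stratum 2: (525/1925)²·35.5²/80 = 1.17172
V_st = 2.69849
V_srs = s²/n = 998.1/300 = 3.327
Relative efficiency = V_srs / V_st = 3.327/2.69849 = 1.2329

RE ≈ 1.233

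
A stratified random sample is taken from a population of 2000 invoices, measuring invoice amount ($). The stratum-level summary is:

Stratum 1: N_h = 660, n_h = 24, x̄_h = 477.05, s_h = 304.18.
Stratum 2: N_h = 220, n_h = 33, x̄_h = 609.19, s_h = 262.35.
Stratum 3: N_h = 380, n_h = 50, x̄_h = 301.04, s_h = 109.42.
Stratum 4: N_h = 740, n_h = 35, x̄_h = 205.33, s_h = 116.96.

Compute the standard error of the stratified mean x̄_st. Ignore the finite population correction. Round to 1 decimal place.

V̂(x̄_st) = Σ W_h² s_h²/n_h, with W_h = N_h/N and N = 2000:
  stratum 1: (660/2000)²·304.18²/24 = 419.834
  stratum 2: (220/2000)²·262.35²/33 = 25.2368
  stratum 3: (380/2000)²·109.42²/50 = 8.64432
  stratum 4: (740/2000)²·116.96²/35 = 53.5069
V̂(x̄_st) = 507.222
SE(x̄_st) = √507.222 = 22.5216

SE(x̄_st) ≈ 22.5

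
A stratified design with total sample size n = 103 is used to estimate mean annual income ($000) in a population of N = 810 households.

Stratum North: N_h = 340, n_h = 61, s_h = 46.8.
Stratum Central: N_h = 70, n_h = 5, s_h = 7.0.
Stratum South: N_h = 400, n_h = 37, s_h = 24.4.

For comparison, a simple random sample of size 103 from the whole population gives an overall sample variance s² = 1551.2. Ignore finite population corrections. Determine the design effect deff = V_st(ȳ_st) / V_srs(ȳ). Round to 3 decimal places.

V̂(ȳ_st) = Σ W_h² s_h²/n_h, with W_h = N_h/N and N = 810:
  stratum North: (340/810)²·46.8²/61 = 6.3263
  stratum Central: (70/810)²·7.0²/5 = 0.0731901
  stratum South: (400/810)²·24.4²/37 = 3.92399
V_st = 10.3235
V_srs = s²/n = 1551.2/103 = 15.0602
deff = V_st / V_srs = 10.3235/15.0602 = 0.6855

deff ≈ 0.685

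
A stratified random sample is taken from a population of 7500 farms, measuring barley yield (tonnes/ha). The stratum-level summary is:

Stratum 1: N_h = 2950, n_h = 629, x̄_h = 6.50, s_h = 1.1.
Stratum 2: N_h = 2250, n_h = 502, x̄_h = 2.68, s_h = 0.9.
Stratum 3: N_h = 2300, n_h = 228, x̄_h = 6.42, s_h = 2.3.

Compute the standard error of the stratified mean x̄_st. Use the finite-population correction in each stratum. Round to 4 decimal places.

SE(x̄_st) ≈ 0.0481

V̂(x̄_st) = Σ W_h² (1 − n_h/N_h) s_h²/n_h, with W_h = N_h/N and N = 7500:
  stratum 1: (2950/7500)²·(1 − 629/2950)·1.1²/629 = 0.000234158
  stratum 2: (2250/7500)²·(1 − 502/2250)·0.9²/502 = 0.000112819
  stratum 3: (2300/7500)²·(1 − 228/2300)·2.3²/228 = 0.00196569
V̂(x̄_st) = 0.00231267
SE(x̄_st) = √0.00231267 = 0.0480902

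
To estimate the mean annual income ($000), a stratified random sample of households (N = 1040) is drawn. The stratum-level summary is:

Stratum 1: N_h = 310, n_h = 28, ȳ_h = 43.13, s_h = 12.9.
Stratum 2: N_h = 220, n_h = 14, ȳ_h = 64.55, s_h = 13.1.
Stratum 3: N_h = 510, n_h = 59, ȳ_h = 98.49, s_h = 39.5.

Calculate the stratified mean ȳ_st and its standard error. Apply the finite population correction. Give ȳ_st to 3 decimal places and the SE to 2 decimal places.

ȳ_st ≈ 74.809, SE ≈ 2.57

ȳ_st = Σ W_h ȳ_h = (310·43.13 + 220·64.55 + 510·98.49)/1040 = 74.80885
V̂(ȳ_st) = Σ W_h² (1 − n_h/N_h) s_h²/n_h, with W_h = N_h/N and N = 1040:
  stratum 1: (310/1040)²·(1 − 28/310)·12.9²/28 = 0.480359
  stratum 2: (220/1040)²·(1 − 14/220)·13.1²/14 = 0.513615
  stratum 3: (510/1040)²·(1 − 59/510)·39.5²/59 = 5.6237
V̂(ȳ_st) = 6.61767
SE(ȳ_st) = √6.61767 = 2.57248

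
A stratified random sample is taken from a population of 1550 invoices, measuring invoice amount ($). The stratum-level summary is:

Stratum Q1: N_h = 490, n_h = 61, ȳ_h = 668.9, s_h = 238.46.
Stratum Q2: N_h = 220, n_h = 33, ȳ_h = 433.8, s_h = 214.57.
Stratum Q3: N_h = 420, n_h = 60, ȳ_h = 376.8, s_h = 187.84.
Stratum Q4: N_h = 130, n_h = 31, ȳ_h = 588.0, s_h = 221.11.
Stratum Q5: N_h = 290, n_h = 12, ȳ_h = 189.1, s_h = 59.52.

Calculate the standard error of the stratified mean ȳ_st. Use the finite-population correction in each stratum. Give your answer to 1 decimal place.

SE(ȳ_st) ≈ 12.7

V̂(ȳ_st) = Σ W_h² (1 − n_h/N_h) s_h²/n_h, with W_h = N_h/N and N = 1550:
  stratum Q1: (490/1550)²·(1 − 61/490)·238.46²/61 = 81.5626
  stratum Q2: (220/1550)²·(1 − 33/220)·214.57²/33 = 23.8905
  stratum Q3: (420/1550)²·(1 − 60/420)·187.84²/60 = 37.0095
  stratum Q4: (130/1550)²·(1 − 31/130)·221.11²/31 = 8.44832
  stratum Q5: (290/1550)²·(1 − 12/290)·59.52²/12 = 9.90659
V̂(ȳ_st) = 160.818
SE(ȳ_st) = √160.818 = 12.6814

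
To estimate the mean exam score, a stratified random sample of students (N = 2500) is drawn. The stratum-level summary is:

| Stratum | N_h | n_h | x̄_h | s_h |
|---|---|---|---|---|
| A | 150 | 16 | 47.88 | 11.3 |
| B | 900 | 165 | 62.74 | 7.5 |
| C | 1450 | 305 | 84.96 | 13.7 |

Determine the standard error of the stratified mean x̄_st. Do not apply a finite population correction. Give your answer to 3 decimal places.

SE(x̄_st) ≈ 0.529

V̂(x̄_st) = Σ W_h² s_h²/n_h, with W_h = N_h/N and N = 2500:
  stratum A: (150/2500)²·11.3²/16 = 0.0287303
  stratum B: (900/2500)²·7.5²/165 = 0.0441818
  stratum C: (1450/2500)²·13.7²/305 = 0.207013
V̂(x̄_st) = 0.279925
SE(x̄_st) = √0.279925 = 0.529079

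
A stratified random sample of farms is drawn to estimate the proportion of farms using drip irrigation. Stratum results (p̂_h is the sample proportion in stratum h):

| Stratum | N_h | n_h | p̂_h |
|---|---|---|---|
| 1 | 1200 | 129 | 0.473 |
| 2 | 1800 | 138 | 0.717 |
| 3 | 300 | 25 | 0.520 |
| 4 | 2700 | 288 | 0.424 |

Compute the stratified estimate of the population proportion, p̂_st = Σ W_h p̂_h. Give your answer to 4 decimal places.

p̂_st ≈ 0.5265

N = 6000; stratum weights W_h = N_h/N.
p̂_st = Σ W_h p̂_h = (1200·0.473 + 1800·0.717 + 300·0.520 + 2700·0.424)/6000 = 0.52650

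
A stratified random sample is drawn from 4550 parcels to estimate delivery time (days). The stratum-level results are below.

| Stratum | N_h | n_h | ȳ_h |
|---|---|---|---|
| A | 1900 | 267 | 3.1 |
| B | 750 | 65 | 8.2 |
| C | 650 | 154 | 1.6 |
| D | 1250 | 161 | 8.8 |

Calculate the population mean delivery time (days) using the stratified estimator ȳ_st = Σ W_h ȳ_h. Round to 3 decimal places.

N = Σ N_h = 4550. Stratum weights W_h = N_h/N.
ȳ_st = (1900·3.1 + 750·8.2 + 650·1.6 + 1250·8.8) / 4550 = 5.29231

ȳ_st ≈ 5.292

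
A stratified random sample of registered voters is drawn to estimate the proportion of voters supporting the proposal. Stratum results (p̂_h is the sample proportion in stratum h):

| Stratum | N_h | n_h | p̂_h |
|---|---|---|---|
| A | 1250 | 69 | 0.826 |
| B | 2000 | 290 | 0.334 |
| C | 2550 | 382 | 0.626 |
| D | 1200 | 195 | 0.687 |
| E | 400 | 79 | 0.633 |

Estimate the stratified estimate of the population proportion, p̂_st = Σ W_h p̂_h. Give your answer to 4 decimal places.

p̂_st ≈ 0.5911

N = 7400; stratum weights W_h = N_h/N.
p̂_st = Σ W_h p̂_h = (1250·0.826 + 2000·0.334 + 2550·0.626 + 1200·0.687 + 400·0.633)/7400 = 0.59114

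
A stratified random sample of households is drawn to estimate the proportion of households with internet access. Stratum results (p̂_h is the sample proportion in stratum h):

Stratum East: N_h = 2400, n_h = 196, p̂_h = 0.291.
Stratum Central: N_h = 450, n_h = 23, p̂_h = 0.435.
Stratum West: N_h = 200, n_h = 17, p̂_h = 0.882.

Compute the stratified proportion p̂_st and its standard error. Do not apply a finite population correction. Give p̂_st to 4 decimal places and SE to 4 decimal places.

N = 3050; stratum weights W_h = N_h/N.
p̂_st = Σ W_h p̂_h = (2400·0.291 + 450·0.435 + 200·0.882)/3050 = 0.35100
V̂(p̂_st) = Σ W_h² p̂_h(1−p̂_h)/(n_h−1):
  stratum East: (2400/3050)²·0.291·0.709/195 = 0.00065513
  stratum Central: (450/3050)²·0.435·0.565/22 = 0.000243187
  stratum West: (200/3050)²·0.882·0.118/16 = 2.79699e-05
V̂(p̂_st) = 0.000926287; SE = √V̂ = 0.030435

p̂_st ≈ 0.3510, SE ≈ 0.0304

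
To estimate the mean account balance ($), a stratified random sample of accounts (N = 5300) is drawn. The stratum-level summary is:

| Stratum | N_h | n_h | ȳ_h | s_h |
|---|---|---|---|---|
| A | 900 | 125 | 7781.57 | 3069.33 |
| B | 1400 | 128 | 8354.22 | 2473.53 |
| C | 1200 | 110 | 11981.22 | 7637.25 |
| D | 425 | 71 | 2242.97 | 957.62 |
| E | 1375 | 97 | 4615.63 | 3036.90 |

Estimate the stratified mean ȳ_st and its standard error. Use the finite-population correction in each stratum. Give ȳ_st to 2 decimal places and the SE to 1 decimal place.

ȳ_st ≈ 7618.21, SE ≈ 188.7

ȳ_st = Σ W_h ȳ_h = (900·7781.57 + 1400·8354.22 + 1200·11981.22 + 425·2242.97 + 1375·4615.63)/5300 = 7618.21481
V̂(ȳ_st) = Σ W_h² (1 − n_h/N_h) s_h²/n_h, with W_h = N_h/N and N = 5300:
  stratum A: (900/5300)²·(1 − 125/900)·3069.33²/125 = 1871.41
  stratum B: (1400/5300)²·(1 − 128/1400)·2473.53²/128 = 3030.32
  stratum C: (1200/5300)²·(1 − 110/1200)·7637.25²/110 = 24690.9
  stratum D: (425/5300)²·(1 − 71/425)·957.62²/71 = 69.1781
  stratum E: (1375/5300)²·(1 − 97/1375)·3036.90²/97 = 5948
V̂(ȳ_st) = 35609.8
SE(ȳ_st) = √35609.8 = 188.706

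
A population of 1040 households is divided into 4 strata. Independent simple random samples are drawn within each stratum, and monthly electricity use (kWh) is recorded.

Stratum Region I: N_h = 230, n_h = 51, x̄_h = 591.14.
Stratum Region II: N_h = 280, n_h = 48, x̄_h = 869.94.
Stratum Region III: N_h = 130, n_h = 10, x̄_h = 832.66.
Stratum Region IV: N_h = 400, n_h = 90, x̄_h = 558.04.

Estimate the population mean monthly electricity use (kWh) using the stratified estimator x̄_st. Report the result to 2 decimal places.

N = Σ N_h = 1040. Stratum weights W_h = N_h/N.
x̄_st = (230·591.14 + 280·869.94 + 130·832.66 + 400·558.04) / 1040 = 683.6608

x̄_st ≈ 683.66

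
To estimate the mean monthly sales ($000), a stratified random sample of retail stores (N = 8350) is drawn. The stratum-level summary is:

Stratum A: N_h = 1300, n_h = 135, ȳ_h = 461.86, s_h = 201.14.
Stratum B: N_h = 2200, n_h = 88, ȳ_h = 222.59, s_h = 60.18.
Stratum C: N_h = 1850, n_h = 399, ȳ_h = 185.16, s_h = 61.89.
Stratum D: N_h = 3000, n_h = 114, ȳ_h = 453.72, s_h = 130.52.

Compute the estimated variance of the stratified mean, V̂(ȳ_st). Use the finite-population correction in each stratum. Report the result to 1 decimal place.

V̂(ȳ_st) ≈ 28.2

V̂(ȳ_st) = Σ W_h² (1 − n_h/N_h) s_h²/n_h, with W_h = N_h/N and N = 8350:
  stratum A: (1300/8350)²·(1 − 135/1300)·201.14²/135 = 6.50968
  stratum B: (2200/8350)²·(1 − 88/2200)·60.18²/88 = 2.74262
  stratum C: (1850/8350)²·(1 − 399/1850)·61.89²/399 = 0.369602
  stratum D: (3000/8350)²·(1 − 114/3000)·130.52²/114 = 18.5564
V̂(ȳ_st) = 28.1783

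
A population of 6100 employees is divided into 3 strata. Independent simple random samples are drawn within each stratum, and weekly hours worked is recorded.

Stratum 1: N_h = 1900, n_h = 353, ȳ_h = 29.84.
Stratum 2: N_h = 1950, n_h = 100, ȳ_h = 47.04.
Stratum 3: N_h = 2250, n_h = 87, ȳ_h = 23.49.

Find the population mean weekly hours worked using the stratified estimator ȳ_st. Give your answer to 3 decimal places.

ȳ_st ≈ 32.996

N = Σ N_h = 6100. Stratum weights W_h = N_h/N.
ȳ_st = (1900·29.84 + 1950·47.04 + 2250·23.49) / 6100 = 32.99615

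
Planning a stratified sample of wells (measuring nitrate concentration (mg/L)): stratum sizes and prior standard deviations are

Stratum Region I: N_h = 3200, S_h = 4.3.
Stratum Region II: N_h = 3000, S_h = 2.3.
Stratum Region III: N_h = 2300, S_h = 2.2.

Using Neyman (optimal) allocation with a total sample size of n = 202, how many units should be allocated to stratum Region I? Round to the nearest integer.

Neyman allocation: n_h = n · N_h S_h / Σ N_i S_i, with n = 202.
  stratum Region I: N_h·S_h = 3200·4.3 = 13760.00
  stratum Region II: N_h·S_h = 3000·2.3 = 6900.00
  stratum Region III: N_h·S_h = 2300·2.2 = 5060.00
Σ N_h S_h = 25720.00
n for stratum Region I = 202·13760.00/25720.00 = 108.068 → 108

108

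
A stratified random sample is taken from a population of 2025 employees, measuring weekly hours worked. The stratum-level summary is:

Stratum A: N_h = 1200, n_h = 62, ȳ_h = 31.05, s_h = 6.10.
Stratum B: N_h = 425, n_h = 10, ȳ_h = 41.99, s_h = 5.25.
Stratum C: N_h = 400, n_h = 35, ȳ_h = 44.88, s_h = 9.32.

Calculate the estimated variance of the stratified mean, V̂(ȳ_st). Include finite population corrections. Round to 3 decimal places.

V̂(ȳ_st) = Σ W_h² (1 − n_h/N_h) s_h²/n_h, with W_h = N_h/N and N = 2025:
  stratum A: (1200/2025)²·(1 − 62/1200)·6.10²/62 = 0.199867
  stratum B: (425/2025)²·(1 − 10/425)·5.25²/10 = 0.118551
  stratum C: (400/2025)²·(1 − 35/400)·9.32²/35 = 0.0883622
V̂(ȳ_st) = 0.40678

V̂(ȳ_st) ≈ 0.407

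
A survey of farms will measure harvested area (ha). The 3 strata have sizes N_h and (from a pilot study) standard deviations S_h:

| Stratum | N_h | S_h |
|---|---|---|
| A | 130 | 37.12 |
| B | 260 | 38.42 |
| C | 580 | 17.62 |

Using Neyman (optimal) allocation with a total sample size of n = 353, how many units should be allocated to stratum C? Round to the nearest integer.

Neyman allocation: n_h = n · N_h S_h / Σ N_i S_i, with n = 353.
  stratum A: N_h·S_h = 130·37.12 = 4825.60
  stratum B: N_h·S_h = 260·38.42 = 9989.20
  stratum C: N_h·S_h = 580·17.62 = 10219.60
Σ N_h S_h = 25034.40
n for stratum C = 353·10219.60/25034.40 = 144.102 → 144

144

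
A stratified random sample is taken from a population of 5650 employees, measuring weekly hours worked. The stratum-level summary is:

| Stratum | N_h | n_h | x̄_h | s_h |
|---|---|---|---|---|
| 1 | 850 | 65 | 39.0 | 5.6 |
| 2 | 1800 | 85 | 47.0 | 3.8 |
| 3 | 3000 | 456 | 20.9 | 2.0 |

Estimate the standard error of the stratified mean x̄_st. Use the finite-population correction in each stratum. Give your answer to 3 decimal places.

V̂(x̄_st) = Σ W_h² (1 − n_h/N_h) s_h²/n_h, with W_h = N_h/N and N = 5650:
  stratum 1: (850/5650)²·(1 − 65/850)·5.6²/65 = 0.0100845
  stratum 2: (1800/5650)²·(1 − 85/1800)·3.8²/85 = 0.0164281
  stratum 3: (3000/5650)²·(1 − 456/3000)·2.0²/456 = 0.00209718
V̂(x̄_st) = 0.0286098
SE(x̄_st) = √0.0286098 = 0.169144

SE(x̄_st) ≈ 0.169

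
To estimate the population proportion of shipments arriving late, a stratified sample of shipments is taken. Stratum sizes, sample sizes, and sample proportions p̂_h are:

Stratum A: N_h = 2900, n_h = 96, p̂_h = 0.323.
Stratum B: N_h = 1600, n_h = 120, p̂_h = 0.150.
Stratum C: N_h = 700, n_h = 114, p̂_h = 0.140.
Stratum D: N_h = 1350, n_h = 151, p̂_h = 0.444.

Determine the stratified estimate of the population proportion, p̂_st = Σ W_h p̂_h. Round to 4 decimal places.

N = 6550; stratum weights W_h = N_h/N.
p̂_st = Σ W_h p̂_h = (2900·0.323 + 1600·0.150 + 700·0.140 + 1350·0.444)/6550 = 0.28612

p̂_st ≈ 0.2861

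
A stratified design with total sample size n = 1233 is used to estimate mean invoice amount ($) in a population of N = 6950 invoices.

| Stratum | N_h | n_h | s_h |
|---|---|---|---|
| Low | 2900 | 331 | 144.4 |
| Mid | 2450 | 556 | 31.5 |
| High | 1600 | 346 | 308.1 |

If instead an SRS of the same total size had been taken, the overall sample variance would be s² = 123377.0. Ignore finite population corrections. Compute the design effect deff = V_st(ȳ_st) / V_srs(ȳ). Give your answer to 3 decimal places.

deff ≈ 0.257

V̂(ȳ_st) = Σ W_h² s_h²/n_h, with W_h = N_h/N and N = 6950:
  stratum Low: (2900/6950)²·144.4²/331 = 10.9681
  stratum Mid: (2450/6950)²·31.5²/556 = 0.221773
  stratum High: (1600/6950)²·308.1²/346 = 14.5404
V_st = 25.7304
V_srs = s²/n = 123377.0/1233 = 100.062
deff = V_st / V_srs = 25.7304/100.062 = 0.2571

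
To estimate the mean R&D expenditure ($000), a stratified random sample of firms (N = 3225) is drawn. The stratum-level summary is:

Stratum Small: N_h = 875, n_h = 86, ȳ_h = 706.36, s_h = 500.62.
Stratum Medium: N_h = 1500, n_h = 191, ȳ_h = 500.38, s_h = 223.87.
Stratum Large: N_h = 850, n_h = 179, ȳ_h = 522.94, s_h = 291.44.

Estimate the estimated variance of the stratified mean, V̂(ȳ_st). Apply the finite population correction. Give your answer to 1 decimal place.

V̂(ȳ_st) = Σ W_h² (1 − n_h/N_h) s_h²/n_h, with W_h = N_h/N and N = 3225:
  stratum Small: (875/3225)²·(1 − 86/875)·500.62²/86 = 193.439
  stratum Medium: (1500/3225)²·(1 − 191/1500)·223.87²/191 = 49.537
  stratum Large: (850/3225)²·(1 − 179/850)·291.44²/179 = 26.0212
V̂(ȳ_st) = 268.997

V̂(ȳ_st) ≈ 269.0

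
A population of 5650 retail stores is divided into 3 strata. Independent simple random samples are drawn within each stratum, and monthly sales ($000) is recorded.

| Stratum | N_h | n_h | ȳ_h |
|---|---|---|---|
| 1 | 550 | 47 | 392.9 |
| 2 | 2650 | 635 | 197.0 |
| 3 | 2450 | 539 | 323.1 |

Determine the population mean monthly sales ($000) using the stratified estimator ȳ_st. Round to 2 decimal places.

N = Σ N_h = 5650. Stratum weights W_h = N_h/N.
ȳ_st = (550·392.9 + 2650·197.0 + 2450·323.1) / 5650 = 270.7504

ȳ_st ≈ 270.75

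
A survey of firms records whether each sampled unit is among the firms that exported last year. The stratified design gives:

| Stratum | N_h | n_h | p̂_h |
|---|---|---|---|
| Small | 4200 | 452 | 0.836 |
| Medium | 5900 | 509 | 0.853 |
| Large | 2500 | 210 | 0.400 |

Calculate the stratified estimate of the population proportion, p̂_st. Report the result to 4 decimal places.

N = 12600; stratum weights W_h = N_h/N.
p̂_st = Σ W_h p̂_h = (4200·0.836 + 5900·0.853 + 2500·0.400)/12600 = 0.75745

p̂_st ≈ 0.7575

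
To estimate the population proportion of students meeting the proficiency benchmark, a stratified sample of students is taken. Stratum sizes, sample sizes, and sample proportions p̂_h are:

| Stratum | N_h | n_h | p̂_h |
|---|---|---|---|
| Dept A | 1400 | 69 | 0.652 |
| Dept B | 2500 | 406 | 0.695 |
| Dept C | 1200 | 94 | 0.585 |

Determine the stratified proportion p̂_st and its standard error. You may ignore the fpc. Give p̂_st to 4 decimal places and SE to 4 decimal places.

N = 5100; stratum weights W_h = N_h/N.
p̂_st = Σ W_h p̂_h = (1400·0.652 + 2500·0.695 + 1200·0.585)/5100 = 0.65731
V̂(p̂_st) = Σ W_h² p̂_h(1−p̂_h)/(n_h−1):
  stratum Dept A: (1400/5100)²·0.652·0.348/68 = 0.00025144
  stratum Dept B: (2500/5100)²·0.695·0.305/405 = 0.000125768
  stratum Dept C: (1200/5100)²·0.585·0.415/93 = 0.000144525
V̂(p̂_st) = 0.000521732; SE = √V̂ = 0.0228415

p̂_st ≈ 0.6573, SE ≈ 0.0228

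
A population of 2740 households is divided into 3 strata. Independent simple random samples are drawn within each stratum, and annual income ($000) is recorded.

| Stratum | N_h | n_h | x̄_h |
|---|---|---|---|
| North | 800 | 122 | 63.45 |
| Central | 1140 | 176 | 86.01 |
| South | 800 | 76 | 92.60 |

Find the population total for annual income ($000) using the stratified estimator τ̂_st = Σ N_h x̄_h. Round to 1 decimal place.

τ̂_st = Σ N_h x̄_h = 800·63.45 + 1140·86.01 + 800·92.60 = 222891.4

τ̂_st ≈ 222891.4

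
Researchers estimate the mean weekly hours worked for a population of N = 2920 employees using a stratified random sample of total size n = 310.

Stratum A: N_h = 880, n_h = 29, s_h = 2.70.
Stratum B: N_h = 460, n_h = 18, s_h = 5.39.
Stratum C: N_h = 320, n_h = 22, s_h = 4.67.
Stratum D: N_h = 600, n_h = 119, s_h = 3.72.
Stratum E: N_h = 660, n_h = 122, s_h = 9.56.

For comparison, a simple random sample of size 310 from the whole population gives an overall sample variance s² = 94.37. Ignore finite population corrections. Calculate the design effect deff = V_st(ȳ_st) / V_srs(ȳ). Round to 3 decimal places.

V̂(ȳ_st) = Σ W_h² s_h²/n_h, with W_h = N_h/N and N = 2920:
  stratum A: (880/2920)²·2.70²/29 = 0.0228312
  stratum B: (460/2920)²·5.39²/18 = 0.0400548
  stratum C: (320/2920)²·4.67²/22 = 0.0119054
  stratum D: (600/2920)²·3.72²/119 = 0.00490993
  stratum E: (660/2920)²·9.56²/122 = 0.0382717
V_st = 0.117973
V_srs = s²/n = 94.37/310 = 0.304419
deff = V_st / V_srs = 0.117973/0.304419 = 0.3875

deff ≈ 0.388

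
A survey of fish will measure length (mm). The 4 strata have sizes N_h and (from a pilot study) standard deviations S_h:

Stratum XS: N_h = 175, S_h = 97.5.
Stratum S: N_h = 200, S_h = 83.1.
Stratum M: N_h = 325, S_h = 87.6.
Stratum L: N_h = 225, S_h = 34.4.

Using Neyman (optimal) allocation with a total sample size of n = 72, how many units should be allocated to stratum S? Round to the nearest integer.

Neyman allocation: n_h = n · N_h S_h / Σ N_i S_i, with n = 72.
  stratum XS: N_h·S_h = 175·97.5 = 17062.50
  stratum S: N_h·S_h = 200·83.1 = 16620.00
  stratum M: N_h·S_h = 325·87.6 = 28470.00
  stratum L: N_h·S_h = 225·34.4 = 7740.00
Σ N_h S_h = 69892.50
n for stratum S = 72·16620.00/69892.50 = 17.121 → 17

17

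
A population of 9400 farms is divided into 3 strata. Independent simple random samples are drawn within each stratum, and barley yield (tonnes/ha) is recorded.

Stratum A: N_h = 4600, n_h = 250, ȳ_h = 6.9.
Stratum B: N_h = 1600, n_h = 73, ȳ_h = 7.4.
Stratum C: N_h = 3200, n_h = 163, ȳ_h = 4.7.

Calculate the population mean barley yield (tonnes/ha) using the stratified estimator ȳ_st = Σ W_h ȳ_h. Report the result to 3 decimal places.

N = Σ N_h = 9400. Stratum weights W_h = N_h/N.
ȳ_st = (4600·6.9 + 1600·7.4 + 3200·4.7) / 9400 = 6.23617

ȳ_st ≈ 6.236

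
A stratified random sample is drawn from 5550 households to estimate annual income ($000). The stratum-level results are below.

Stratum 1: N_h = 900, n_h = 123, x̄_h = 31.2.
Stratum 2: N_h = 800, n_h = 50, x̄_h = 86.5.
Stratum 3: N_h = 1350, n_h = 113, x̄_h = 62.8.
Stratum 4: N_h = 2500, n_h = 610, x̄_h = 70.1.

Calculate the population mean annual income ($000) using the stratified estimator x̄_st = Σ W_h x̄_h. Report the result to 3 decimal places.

N = Σ N_h = 5550. Stratum weights W_h = N_h/N.
x̄_st = (900·31.2 + 800·86.5 + 1350·62.8 + 2500·70.1) / 5550 = 64.38018

x̄_st ≈ 64.380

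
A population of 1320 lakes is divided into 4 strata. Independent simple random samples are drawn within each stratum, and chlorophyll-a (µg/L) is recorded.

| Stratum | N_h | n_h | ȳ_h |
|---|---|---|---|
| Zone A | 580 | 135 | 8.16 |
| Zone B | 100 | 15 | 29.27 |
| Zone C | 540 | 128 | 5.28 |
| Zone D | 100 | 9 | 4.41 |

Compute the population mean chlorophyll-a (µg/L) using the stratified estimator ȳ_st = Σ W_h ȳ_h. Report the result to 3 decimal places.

N = Σ N_h = 1320. Stratum weights W_h = N_h/N.
ȳ_st = (580·8.16 + 100·29.27 + 540·5.28 + 100·4.41) / 1320 = 8.29697

ȳ_st ≈ 8.297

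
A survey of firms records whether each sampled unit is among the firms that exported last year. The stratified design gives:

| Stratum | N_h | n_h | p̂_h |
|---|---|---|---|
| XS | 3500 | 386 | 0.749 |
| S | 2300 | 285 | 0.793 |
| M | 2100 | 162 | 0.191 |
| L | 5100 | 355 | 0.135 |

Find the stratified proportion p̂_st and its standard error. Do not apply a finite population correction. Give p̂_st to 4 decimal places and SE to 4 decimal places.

N = 13000; stratum weights W_h = N_h/N.
p̂_st = Σ W_h p̂_h = (3500·0.749 + 2300·0.793 + 2100·0.191 + 5100·0.135)/13000 = 0.42577
V̂(p̂_st) = Σ W_h² p̂_h(1−p̂_h)/(n_h−1):
  stratum XS: (3500/13000)²·0.749·0.251/385 = 3.53952e-05
  stratum S: (2300/13000)²·0.793·0.207/284 = 1.80923e-05
  stratum M: (2100/13000)²·0.191·0.809/161 = 2.50442e-05
  stratum L: (5100/13000)²·0.135·0.865/354 = 5.07692e-05
V̂(p̂_st) = 0.000129301; SE = √V̂ = 0.0113711

p̂_st ≈ 0.4258, SE ≈ 0.0114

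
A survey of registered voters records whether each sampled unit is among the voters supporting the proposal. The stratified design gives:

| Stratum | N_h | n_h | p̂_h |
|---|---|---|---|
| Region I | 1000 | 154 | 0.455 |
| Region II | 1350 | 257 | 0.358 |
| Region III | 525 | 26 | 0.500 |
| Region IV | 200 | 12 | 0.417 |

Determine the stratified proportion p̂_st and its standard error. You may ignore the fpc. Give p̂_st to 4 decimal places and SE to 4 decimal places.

p̂_st ≈ 0.4176, SE ≈ 0.0270

N = 3075; stratum weights W_h = N_h/N.
p̂_st = Σ W_h p̂_h = (1000·0.455 + 1350·0.358 + 525·0.500 + 200·0.417)/3075 = 0.41763
V̂(p̂_st) = Σ W_h² p̂_h(1−p̂_h)/(n_h−1):
  stratum Region I: (1000/3075)²·0.455·0.545/153 = 0.000171406
  stratum Region II: (1350/3075)²·0.358·0.642/256 = 0.000173044
  stratum Region III: (525/3075)²·0.500·0.500/25 = 0.000291493
  stratum Region IV: (200/3075)²·0.417·0.583/11 = 9.34936e-05
V̂(p̂_st) = 0.000729436; SE = √V̂ = 0.0270081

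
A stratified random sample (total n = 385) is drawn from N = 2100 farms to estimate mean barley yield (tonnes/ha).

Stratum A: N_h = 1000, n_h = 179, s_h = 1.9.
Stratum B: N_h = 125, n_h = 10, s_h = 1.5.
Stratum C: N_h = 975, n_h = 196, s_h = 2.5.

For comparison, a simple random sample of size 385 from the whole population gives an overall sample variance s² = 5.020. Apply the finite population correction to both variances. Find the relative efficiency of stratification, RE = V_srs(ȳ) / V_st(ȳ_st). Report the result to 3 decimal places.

V̂(ȳ_st) = Σ W_h² (1 − n_h/N_h) s_h²/n_h, with W_h = N_h/N and N = 2100:
  stratum A: (1000/2100)²·(1 − 179/1000)·1.9²/179 = 0.00375456
  stratum B: (125/2100)²·(1 − 10/125)·1.5²/10 = 0.000733418
  stratum C: (975/2100)²·(1 − 196/975)·2.5²/196 = 0.00549196
V_st = 0.00997994
V_srs = (1 − 385/2100)·5.020/385 = 0.0106485
Relative efficiency = V_srs / V_st = 0.0106485/0.00997994 = 1.0670

RE ≈ 1.067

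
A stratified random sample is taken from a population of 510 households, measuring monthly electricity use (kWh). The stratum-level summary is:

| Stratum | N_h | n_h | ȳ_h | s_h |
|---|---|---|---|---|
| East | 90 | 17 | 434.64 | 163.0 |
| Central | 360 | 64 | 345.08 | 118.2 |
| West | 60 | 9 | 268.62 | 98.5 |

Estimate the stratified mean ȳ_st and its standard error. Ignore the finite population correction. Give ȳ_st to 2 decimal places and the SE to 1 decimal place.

ȳ_st = Σ W_h ȳ_h = (90·434.64 + 360·345.08 + 60·268.62)/510 = 351.88941
V̂(ȳ_st) = Σ W_h² s_h²/n_h, with W_h = N_h/N and N = 510:
  stratum East: (90/510)²·163.0²/17 = 48.6711
  stratum Central: (360/510)²·118.2²/64 = 108.773
  stratum West: (60/510)²·98.5²/9 = 14.9208
V̂(ȳ_st) = 172.365
SE(ȳ_st) = √172.365 = 13.1288

ȳ_st ≈ 351.89, SE ≈ 13.1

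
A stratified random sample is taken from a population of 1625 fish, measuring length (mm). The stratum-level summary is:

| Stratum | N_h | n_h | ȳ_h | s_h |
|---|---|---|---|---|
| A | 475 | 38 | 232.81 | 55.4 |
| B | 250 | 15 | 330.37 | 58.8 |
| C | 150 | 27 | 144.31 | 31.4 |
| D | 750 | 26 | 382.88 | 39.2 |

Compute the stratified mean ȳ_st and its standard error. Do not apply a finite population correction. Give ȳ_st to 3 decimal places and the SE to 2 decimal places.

ȳ_st = Σ W_h ȳ_h = (475·232.81 + 250·330.37 + 150·144.31 + 750·382.88)/1625 = 308.91308
V̂(ȳ_st) = Σ W_h² s_h²/n_h, with W_h = N_h/N and N = 1625:
  stratum A: (475/1625)²·55.4²/38 = 6.90107
  stratum B: (250/1625)²·58.8²/15 = 5.45553
  stratum C: (150/1625)²·31.4²/27 = 0.311151
  stratum D: (750/1625)²·39.2²/26 = 12.5897
V̂(ȳ_st) = 25.2574
SE(ȳ_st) = √25.2574 = 5.02568

ȳ_st ≈ 308.913, SE ≈ 5.03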